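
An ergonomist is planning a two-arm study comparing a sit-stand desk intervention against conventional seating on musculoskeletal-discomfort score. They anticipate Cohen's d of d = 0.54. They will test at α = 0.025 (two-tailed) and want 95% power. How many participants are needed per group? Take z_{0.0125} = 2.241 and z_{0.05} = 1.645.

For two independent groups with equal n: n = 2·((z_{α/2} + z_β) / d)².
z_{α/2} + z_β = 2.241 + 1.645 = 3.886.
n = 2 × (3.886 / 0.54)² = 2 × 7.196² = 2 × 51.79 = 103.6.
Round up to the next whole participant.

n = 104 per group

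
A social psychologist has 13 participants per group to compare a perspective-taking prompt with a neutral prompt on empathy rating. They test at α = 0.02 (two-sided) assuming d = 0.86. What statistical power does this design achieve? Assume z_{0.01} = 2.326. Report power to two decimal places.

power ≈ 0.45

For two equal groups, power = Φ(d·√(n/2) − z_{α/2}).
d·√(n/2) = 0.86 × √(13/2) = 0.86 × 2.550 = 2.193.
z_β = 2.193 − 2.326 = -0.133.
Power = Φ(-0.133) = 0.447.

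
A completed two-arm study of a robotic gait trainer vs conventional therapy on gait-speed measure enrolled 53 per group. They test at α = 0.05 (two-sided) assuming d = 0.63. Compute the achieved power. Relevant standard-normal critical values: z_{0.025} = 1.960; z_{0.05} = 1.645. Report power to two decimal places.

power ≈ 0.90

For two equal groups, power = Φ(d·√(n/2) − z_{α/2}).
d·√(n/2) = 0.63 × √(53/2) = 0.63 × 5.148 = 3.243.
z_β = 3.243 − 1.960 = 1.283.
Power = Φ(1.283) = 0.900.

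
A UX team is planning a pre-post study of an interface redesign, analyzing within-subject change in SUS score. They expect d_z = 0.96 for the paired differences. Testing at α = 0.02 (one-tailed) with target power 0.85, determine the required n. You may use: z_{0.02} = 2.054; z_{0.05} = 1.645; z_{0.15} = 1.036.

n = 11 pairs

For a paired (one-sample on differences) test: n = ((z_{α} + z_β) / d)².
z_{α} + z_β = 2.054 + 1.036 = 3.090.
n = (3.090 / 0.96)² = 3.219² = 10.36.
Round up.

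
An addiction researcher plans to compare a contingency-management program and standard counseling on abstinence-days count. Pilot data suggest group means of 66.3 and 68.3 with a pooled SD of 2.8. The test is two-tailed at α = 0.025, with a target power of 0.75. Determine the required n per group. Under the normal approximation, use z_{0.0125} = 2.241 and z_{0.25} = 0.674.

Cohen's d = |M₁ − M₂| / SD_pooled = |66.3 − 68.3| / 2.8 = 2.0 / 2.8 = 0.714.
For two independent groups with equal n: n = 2·((z_{α/2} + z_β) / d)².
z_{α/2} + z_β = 2.241 + 0.674 = 2.915.
n = 2 × (2.915 / 0.714)² = 2 × 4.083² = 2 × 16.67 = 33.3.
Round up to the next whole participant.

n = 34 per group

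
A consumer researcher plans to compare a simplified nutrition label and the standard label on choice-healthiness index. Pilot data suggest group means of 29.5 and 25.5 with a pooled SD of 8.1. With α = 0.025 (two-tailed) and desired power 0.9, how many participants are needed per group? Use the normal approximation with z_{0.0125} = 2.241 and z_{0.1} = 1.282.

n = 102 per group

Cohen's d = |M₁ − M₂| / SD_pooled = |29.5 − 25.5| / 8.1 = 4.0 / 8.1 = 0.494.
For two independent groups with equal n: n = 2·((z_{α/2} + z_β) / d)².
z_{α/2} + z_β = 2.241 + 1.282 = 3.523.
n = 2 × (3.523 / 0.494)² = 2 × 7.132² = 2 × 50.86 = 101.7.
Round up to the next whole participant.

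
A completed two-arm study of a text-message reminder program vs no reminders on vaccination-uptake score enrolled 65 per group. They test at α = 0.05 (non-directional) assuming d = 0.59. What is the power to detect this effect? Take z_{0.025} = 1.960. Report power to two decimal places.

power ≈ 0.92

For two equal groups, power = Φ(d·√(n/2) − z_{α/2}).
d·√(n/2) = 0.59 × √(65/2) = 0.59 × 5.701 = 3.364.
z_β = 3.364 − 1.960 = 1.404.
Power = Φ(1.404) = 0.920.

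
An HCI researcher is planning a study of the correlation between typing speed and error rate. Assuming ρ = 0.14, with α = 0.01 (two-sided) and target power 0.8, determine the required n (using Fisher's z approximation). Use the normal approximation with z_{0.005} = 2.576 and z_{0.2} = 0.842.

n = 592

Fisher's z: C = ½·ln((1+r)/(1−r)) = ½·ln(1.3256) = 0.1409.
n = ((z_{α/2} + z_β)/C)² + 3.
(2.576 + 0.842) / 0.1409 = 3.418 / 0.1409 = 24.258.
n = 24.258² + 3 = 588.47 + 3 = 591.5.
Round up.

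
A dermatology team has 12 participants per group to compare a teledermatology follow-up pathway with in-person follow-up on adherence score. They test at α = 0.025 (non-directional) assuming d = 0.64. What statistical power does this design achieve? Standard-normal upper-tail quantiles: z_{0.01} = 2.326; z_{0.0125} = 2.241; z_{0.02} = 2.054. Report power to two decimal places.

power ≈ 0.25

For two equal groups, power = Φ(d·√(n/2) − z_{α/2}).
d·√(n/2) = 0.64 × √(12/2) = 0.64 × 2.449 = 1.568.
z_β = 1.568 − 2.241 = -0.673.
Power = Φ(-0.673) = 0.250.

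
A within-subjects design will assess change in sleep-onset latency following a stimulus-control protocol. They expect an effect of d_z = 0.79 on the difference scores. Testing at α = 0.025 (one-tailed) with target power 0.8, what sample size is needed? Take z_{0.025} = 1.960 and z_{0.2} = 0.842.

n = 13 pairs

For a paired (one-sample on differences) test: n = ((z_{α} + z_β) / d)².
z_{α} + z_β = 1.960 + 0.842 = 2.802.
n = (2.802 / 0.79)² = 3.547² = 12.58.
Round up.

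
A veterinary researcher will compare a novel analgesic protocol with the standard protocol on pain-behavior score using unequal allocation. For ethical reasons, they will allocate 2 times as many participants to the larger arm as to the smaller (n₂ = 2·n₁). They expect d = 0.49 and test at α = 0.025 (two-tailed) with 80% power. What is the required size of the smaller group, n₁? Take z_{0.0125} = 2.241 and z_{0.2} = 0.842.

With allocation ratio k = n₂/n₁ = 2, Var(x̄₁−x̄₂) = σ²(1/n₁ + 1/(k·n₁)) = σ²·(k+1)/(k·n₁).
So n₁ = (1 + 1/k)·((z_{α/2} + z_β)/d)² = 1.500 × (3.083/0.49)².
n₁ = 1.500 × 39.59 = 59.4.
Round up: n₁ = 60, giving n₂ = 2 × 60 = 120.

n₁ = 60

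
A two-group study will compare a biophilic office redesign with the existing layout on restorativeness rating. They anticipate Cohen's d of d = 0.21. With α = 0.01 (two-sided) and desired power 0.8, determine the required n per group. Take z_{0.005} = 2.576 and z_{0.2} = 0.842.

For two independent groups with equal n: n = 2·((z_{α/2} + z_β) / d)².
z_{α/2} + z_β = 2.576 + 0.842 = 3.418.
n = 2 × (3.418 / 0.21)² = 2 × 16.276² = 2 × 264.91 = 529.8.
Round up to the next whole participant.

n = 530 per group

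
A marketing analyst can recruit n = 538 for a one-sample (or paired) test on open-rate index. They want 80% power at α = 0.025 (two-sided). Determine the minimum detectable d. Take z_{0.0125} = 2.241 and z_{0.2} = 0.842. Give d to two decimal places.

For a single sample (or paired design) of n = 538: d_min = (z_{α/2} + z_β)/√n.
z-sum = 2.241 + 0.842 = 3.083.
d_min = 3.083 / √538 = 3.083 / 23.195 = 0.133.

d_min ≈ 0.13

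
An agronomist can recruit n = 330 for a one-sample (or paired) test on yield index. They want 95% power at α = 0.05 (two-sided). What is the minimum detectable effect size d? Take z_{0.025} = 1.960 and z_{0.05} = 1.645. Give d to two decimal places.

d_min ≈ 0.20

For a single sample (or paired design) of n = 330: d_min = (z_{α/2} + z_β)/√n.
z-sum = 1.960 + 1.645 = 3.605.
d_min = 3.605 / √330 = 3.605 / 18.166 = 0.198.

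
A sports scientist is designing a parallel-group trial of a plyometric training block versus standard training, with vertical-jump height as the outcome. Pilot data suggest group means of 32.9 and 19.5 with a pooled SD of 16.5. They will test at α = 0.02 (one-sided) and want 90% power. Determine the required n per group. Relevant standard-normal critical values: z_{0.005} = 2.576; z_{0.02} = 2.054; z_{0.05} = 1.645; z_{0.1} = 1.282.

n = 34 per group

Cohen's d = |M₁ − M₂| / SD_pooled = |32.9 − 19.5| / 16.5 = 13.4 / 16.5 = 0.812.
For two independent groups with equal n: n = 2·((z_{α} + z_β) / d)².
z_{α} + z_β = 2.054 + 1.282 = 3.336.
n = 2 × (3.336 / 0.812)² = 2 × 4.108² = 2 × 16.88 = 33.8.
Round up to the next whole participant.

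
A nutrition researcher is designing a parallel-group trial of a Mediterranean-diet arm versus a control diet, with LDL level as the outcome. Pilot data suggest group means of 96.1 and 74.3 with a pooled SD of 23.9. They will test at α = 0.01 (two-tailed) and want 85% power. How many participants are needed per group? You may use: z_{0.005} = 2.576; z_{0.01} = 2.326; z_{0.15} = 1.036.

n = 32 per group

Cohen's d = |M₁ − M₂| / SD_pooled = |96.1 − 74.3| / 23.9 = 21.8 / 23.9 = 0.912.
For two independent groups with equal n: n = 2·((z_{α/2} + z_β) / d)².
z_{α/2} + z_β = 2.576 + 1.036 = 3.612.
n = 2 × (3.612 / 0.912)² = 2 × 3.961² = 2 × 15.69 = 31.4.
Round up to the next whole participant.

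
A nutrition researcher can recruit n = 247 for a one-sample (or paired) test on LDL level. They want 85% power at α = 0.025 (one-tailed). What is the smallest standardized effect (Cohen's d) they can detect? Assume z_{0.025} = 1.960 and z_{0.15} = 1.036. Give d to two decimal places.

For a single sample (or paired design) of n = 247: d_min = (z_{α} + z_β)/√n.
z-sum = 1.960 + 1.036 = 2.996.
d_min = 2.996 / √247 = 2.996 / 15.716 = 0.191.

d_min ≈ 0.19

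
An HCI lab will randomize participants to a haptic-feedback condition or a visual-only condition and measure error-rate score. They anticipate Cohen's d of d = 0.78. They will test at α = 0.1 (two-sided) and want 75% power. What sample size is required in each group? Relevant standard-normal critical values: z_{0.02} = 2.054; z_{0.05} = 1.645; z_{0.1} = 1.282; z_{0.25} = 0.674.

For two independent groups with equal n: n = 2·((z_{α/2} + z_β) / d)².
z_{α/2} + z_β = 1.645 + 0.674 = 2.319.
n = 2 × (2.319 / 0.78)² = 2 × 2.973² = 2 × 8.84 = 17.7.
Round up to the next whole participant.

n = 18 per group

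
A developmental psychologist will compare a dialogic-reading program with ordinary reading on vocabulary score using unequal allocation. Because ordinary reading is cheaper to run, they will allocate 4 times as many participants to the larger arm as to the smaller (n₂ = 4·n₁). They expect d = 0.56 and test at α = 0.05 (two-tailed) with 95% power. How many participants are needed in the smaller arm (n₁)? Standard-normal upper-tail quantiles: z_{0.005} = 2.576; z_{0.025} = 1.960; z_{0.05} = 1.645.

With allocation ratio k = n₂/n₁ = 4, Var(x̄₁−x̄₂) = σ²(1/n₁ + 1/(k·n₁)) = σ²·(k+1)/(k·n₁).
So n₁ = (1 + 1/k)·((z_{α/2} + z_β)/d)² = 1.250 × (3.605/0.56)².
n₁ = 1.250 × 41.44 = 51.8.
Round up: n₁ = 52, giving n₂ = 4 × 52 = 208.

n₁ = 52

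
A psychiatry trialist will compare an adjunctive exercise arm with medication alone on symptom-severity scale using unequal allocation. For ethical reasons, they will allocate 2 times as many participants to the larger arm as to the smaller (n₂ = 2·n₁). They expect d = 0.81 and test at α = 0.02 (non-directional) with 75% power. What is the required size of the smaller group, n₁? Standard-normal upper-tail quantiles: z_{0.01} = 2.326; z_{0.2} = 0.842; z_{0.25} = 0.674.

n₁ = 21

With allocation ratio k = n₂/n₁ = 2, Var(x̄₁−x̄₂) = σ²(1/n₁ + 1/(k·n₁)) = σ²·(k+1)/(k·n₁).
So n₁ = (1 + 1/k)·((z_{α/2} + z_β)/d)² = 1.500 × (3.000/0.81)².
n₁ = 1.500 × 13.72 = 20.6.
Round up: n₁ = 21, giving n₂ = 2 × 21 = 42.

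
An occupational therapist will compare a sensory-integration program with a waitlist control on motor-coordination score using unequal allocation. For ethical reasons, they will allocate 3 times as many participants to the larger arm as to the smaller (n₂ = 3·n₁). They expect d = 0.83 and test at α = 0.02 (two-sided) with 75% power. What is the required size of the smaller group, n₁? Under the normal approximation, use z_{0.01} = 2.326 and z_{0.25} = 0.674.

With allocation ratio k = n₂/n₁ = 3, Var(x̄₁−x̄₂) = σ²(1/n₁ + 1/(k·n₁)) = σ²·(k+1)/(k·n₁).
So n₁ = (1 + 1/k)·((z_{α/2} + z_β)/d)² = 1.333 × (3.000/0.83)².
n₁ = 1.333 × 13.06 = 17.4.
Round up: n₁ = 18, giving n₂ = 3 × 18 = 54.

n₁ = 18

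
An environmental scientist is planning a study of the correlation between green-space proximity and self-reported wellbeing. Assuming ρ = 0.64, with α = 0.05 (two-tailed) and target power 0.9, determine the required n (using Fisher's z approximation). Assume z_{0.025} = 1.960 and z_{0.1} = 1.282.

n = 22

Fisher's z: C = ½·ln((1+r)/(1−r)) = ½·ln(4.5556) = 0.7582.
n = ((z_{α/2} + z_β)/C)² + 3.
(1.960 + 1.282) / 0.7582 = 3.242 / 0.7582 = 4.276.
n = 4.276² + 3 = 18.28 + 3 = 21.3.
Round up.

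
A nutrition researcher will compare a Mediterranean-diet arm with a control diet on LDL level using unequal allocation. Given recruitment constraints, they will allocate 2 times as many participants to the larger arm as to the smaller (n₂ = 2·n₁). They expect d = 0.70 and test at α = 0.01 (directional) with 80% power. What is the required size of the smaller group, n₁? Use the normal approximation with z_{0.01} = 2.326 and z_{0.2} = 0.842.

With allocation ratio k = n₂/n₁ = 2, Var(x̄₁−x̄₂) = σ²(1/n₁ + 1/(k·n₁)) = σ²·(k+1)/(k·n₁).
So n₁ = (1 + 1/k)·((z_{α} + z_β)/d)² = 1.500 × (3.168/0.70)².
n₁ = 1.500 × 20.48 = 30.7.
Round up: n₁ = 31, giving n₂ = 2 × 31 = 62.

n₁ = 31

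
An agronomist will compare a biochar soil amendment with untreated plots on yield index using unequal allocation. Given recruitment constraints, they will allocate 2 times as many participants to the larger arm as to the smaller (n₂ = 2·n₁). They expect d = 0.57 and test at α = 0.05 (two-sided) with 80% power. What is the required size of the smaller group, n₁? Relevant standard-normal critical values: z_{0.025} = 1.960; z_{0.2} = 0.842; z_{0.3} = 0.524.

With allocation ratio k = n₂/n₁ = 2, Var(x̄₁−x̄₂) = σ²(1/n₁ + 1/(k·n₁)) = σ²·(k+1)/(k·n₁).
So n₁ = (1 + 1/k)·((z_{α/2} + z_β)/d)² = 1.500 × (2.802/0.57)².
n₁ = 1.500 × 24.16 = 36.2.
Round up: n₁ = 37, giving n₂ = 2 × 37 = 74.

n₁ = 37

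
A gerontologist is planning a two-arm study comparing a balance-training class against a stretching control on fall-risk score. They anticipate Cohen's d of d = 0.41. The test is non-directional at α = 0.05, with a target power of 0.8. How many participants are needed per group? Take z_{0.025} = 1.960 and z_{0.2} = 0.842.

For two independent groups with equal n: n = 2·((z_{α/2} + z_β) / d)².
z_{α/2} + z_β = 1.960 + 0.842 = 2.802.
n = 2 × (2.802 / 0.41)² = 2 × 6.834² = 2 × 46.71 = 93.4.
Round up to the next whole participant.

n = 94 per group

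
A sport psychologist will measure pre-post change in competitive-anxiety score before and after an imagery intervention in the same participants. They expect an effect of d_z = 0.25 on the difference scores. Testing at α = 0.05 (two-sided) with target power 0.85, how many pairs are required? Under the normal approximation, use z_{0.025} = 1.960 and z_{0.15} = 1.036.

For a paired (one-sample on differences) test: n = ((z_{α/2} + z_β) / d)².
z_{α/2} + z_β = 1.960 + 1.036 = 2.996.
n = (2.996 / 0.25)² = 11.984² = 143.62.
Round up.

n = 144 pairs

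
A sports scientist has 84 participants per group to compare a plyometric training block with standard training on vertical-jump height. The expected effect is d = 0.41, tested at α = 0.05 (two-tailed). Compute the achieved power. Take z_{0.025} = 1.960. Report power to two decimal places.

power ≈ 0.76

For two equal groups, power = Φ(d·√(n/2) − z_{α/2}).
d·√(n/2) = 0.41 × √(84/2) = 0.41 × 6.481 = 2.657.
z_β = 2.657 − 1.960 = 0.697.
Power = Φ(0.697) = 0.757.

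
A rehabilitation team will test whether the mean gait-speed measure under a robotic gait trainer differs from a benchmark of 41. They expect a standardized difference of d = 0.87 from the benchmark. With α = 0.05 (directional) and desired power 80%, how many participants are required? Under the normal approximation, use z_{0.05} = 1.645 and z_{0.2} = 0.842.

For a one-sample test: n = ((z_{α} + z_β) / d)².
z_{α} + z_β = 1.645 + 0.842 = 2.487.
n = (2.487 / 0.87)² = 2.859² = 8.17.
Round up.

n = 9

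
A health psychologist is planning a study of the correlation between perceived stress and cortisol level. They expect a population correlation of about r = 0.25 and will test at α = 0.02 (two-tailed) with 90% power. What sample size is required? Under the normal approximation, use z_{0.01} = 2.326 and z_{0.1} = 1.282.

Fisher's z: C = ½·ln((1+r)/(1−r)) = ½·ln(1.6667) = 0.2554.
n = ((z_{α/2} + z_β)/C)² + 3.
(2.326 + 1.282) / 0.2554 = 3.608 / 0.2554 = 14.127.
n = 14.127² + 3 = 199.57 + 3 = 202.6.
Round up.

n = 203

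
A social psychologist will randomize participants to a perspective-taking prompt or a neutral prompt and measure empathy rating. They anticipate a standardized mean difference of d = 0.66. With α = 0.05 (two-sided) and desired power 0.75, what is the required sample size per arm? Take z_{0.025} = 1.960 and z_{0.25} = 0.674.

n = 32 per group

For two independent groups with equal n: n = 2·((z_{α/2} + z_β) / d)².
z_{α/2} + z_β = 1.960 + 0.674 = 2.634.
n = 2 × (2.634 / 0.66)² = 2 × 3.991² = 2 × 15.93 = 31.9.
Round up to the next whole participant.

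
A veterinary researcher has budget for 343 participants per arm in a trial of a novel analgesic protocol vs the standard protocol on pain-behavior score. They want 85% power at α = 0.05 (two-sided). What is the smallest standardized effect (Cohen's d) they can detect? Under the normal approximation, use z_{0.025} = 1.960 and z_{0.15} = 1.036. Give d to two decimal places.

For two independent groups of n = 343 each: d_min = (z_{α/2} + z_β)·√(2/n).
z-sum = 1.960 + 1.036 = 2.996.
d_min = 2.996 × √(2/343) = 2.996 × 0.0764 = 0.229.

d_min ≈ 0.23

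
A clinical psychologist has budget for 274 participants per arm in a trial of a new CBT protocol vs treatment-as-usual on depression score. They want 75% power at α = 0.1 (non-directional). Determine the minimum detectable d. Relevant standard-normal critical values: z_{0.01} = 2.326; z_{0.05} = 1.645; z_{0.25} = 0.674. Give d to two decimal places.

d_min ≈ 0.20

For two independent groups of n = 274 each: d_min = (z_{α/2} + z_β)·√(2/n).
z-sum = 1.645 + 0.674 = 2.319.
d_min = 2.319 × √(2/274) = 2.319 × 0.0854 = 0.198.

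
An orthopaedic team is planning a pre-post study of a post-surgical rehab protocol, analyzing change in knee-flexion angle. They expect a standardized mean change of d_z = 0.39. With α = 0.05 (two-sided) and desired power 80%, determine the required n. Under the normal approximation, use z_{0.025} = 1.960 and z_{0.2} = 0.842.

For a paired (one-sample on differences) test: n = ((z_{α/2} + z_β) / d)².
z_{α/2} + z_β = 1.960 + 0.842 = 2.802.
n = (2.802 / 0.39)² = 7.185² = 51.62.
Round up.

n = 52 pairs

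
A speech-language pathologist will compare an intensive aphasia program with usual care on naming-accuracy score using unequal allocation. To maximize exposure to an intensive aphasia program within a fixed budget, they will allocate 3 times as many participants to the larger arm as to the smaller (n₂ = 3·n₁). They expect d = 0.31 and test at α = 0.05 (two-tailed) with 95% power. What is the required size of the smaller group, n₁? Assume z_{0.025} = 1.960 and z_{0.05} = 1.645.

With allocation ratio k = n₂/n₁ = 3, Var(x̄₁−x̄₂) = σ²(1/n₁ + 1/(k·n₁)) = σ²·(k+1)/(k·n₁).
So n₁ = (1 + 1/k)·((z_{α/2} + z_β)/d)² = 1.333 × (3.605/0.31)².
n₁ = 1.333 × 135.23 = 180.3.
Round up: n₁ = 181, giving n₂ = 3 × 181 = 543.

n₁ = 181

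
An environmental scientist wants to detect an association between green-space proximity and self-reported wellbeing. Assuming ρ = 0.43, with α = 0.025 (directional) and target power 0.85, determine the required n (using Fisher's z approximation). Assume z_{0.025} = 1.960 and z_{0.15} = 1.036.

n = 46

Fisher's z: C = ½·ln((1+r)/(1−r)) = ½·ln(2.5088) = 0.4599.
n = ((z_{α} + z_β)/C)² + 3.
(1.960 + 1.036) / 0.4599 = 2.996 / 0.4599 = 6.514.
n = 6.514² + 3 = 42.44 + 3 = 45.4.
Round up.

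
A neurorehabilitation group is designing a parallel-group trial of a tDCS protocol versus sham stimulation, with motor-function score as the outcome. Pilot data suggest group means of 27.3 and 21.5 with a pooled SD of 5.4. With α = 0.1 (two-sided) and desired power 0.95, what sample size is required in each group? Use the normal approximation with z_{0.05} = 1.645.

n = 19 per group

Cohen's d = |M₁ − M₂| / SD_pooled = |27.3 − 21.5| / 5.4 = 5.8 / 5.4 = 1.074.
For two independent groups with equal n: n = 2·((z_{α/2} + z_β) / d)².
z_{α/2} + z_β = 1.645 + 1.645 = 3.290.
n = 2 × (3.290 / 1.074)² = 2 × 3.063² = 2 × 9.38 = 18.8.
Round up to the next whole participant.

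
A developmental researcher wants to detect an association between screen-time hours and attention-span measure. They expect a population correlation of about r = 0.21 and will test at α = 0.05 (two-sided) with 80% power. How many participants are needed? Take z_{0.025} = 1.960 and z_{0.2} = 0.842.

n = 176

Fisher's z: C = ½·ln((1+r)/(1−r)) = ½·ln(1.5316) = 0.2132.
n = ((z_{α/2} + z_β)/C)² + 3.
(1.960 + 0.842) / 0.2132 = 2.802 / 0.2132 = 13.143.
n = 13.143² + 3 = 172.73 + 3 = 175.7.
Round up.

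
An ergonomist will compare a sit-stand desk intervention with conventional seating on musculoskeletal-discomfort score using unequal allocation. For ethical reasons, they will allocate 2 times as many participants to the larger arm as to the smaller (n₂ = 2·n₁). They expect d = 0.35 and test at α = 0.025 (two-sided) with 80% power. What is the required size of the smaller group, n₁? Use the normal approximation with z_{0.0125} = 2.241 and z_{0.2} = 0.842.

With allocation ratio k = n₂/n₁ = 2, Var(x̄₁−x̄₂) = σ²(1/n₁ + 1/(k·n₁)) = σ²·(k+1)/(k·n₁).
So n₁ = (1 + 1/k)·((z_{α/2} + z_β)/d)² = 1.500 × (3.083/0.35)².
n₁ = 1.500 × 77.59 = 116.4.
Round up: n₁ = 117, giving n₂ = 2 × 117 = 234.

n₁ = 117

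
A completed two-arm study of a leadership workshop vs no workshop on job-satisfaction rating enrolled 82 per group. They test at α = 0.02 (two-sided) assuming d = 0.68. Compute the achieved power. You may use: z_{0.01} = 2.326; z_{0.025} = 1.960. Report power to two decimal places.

power ≈ 0.98

For two equal groups, power = Φ(d·√(n/2) − z_{α/2}).
d·√(n/2) = 0.68 × √(82/2) = 0.68 × 6.403 = 4.354.
z_β = 4.354 − 2.326 = 2.028.
Power = Φ(2.028) = 0.979.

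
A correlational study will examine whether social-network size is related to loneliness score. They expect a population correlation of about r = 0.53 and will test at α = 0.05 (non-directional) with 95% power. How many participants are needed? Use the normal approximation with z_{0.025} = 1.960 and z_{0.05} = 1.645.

Fisher's z: C = ½·ln((1+r)/(1−r)) = ½·ln(3.2553) = 0.5901.
n = ((z_{α/2} + z_β)/C)² + 3.
(1.960 + 1.645) / 0.5901 = 3.605 / 0.5901 = 6.109.
n = 6.109² + 3 = 37.32 + 3 = 40.3.
Round up.

n = 41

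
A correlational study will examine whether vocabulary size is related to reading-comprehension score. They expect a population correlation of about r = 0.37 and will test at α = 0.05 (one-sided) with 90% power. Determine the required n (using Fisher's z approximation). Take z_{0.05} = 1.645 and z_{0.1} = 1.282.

n = 60

Fisher's z: C = ½·ln((1+r)/(1−r)) = ½·ln(2.1746) = 0.3884.
n = ((z_{α} + z_β)/C)² + 3.
(1.645 + 1.282) / 0.3884 = 2.927 / 0.3884 = 7.536.
n = 7.536² + 3 = 56.79 + 3 = 59.8.
Round up.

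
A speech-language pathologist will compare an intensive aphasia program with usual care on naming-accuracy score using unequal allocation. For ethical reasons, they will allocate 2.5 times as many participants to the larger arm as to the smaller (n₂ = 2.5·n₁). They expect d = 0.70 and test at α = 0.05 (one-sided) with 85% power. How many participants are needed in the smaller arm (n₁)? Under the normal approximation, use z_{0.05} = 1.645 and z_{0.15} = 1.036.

n₁ = 21

With allocation ratio k = n₂/n₁ = 2.5, Var(x̄₁−x̄₂) = σ²(1/n₁ + 1/(k·n₁)) = σ²·(k+1)/(k·n₁).
So n₁ = (1 + 1/k)·((z_{α} + z_β)/d)² = 1.400 × (2.681/0.70)².
n₁ = 1.400 × 14.67 = 20.5.
Round up: n₁ = 21, giving n₂ = ⌈2.5 × 21⌉ = ⌈52.5⌉ = 53.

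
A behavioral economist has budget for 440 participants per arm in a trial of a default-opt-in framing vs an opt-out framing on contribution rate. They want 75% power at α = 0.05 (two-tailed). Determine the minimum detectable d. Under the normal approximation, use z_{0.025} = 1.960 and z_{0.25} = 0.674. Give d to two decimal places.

d_min ≈ 0.18

For two independent groups of n = 440 each: d_min = (z_{α/2} + z_β)·√(2/n).
z-sum = 1.960 + 0.674 = 2.634.
d_min = 2.634 × √(2/440) = 2.634 × 0.0674 = 0.178.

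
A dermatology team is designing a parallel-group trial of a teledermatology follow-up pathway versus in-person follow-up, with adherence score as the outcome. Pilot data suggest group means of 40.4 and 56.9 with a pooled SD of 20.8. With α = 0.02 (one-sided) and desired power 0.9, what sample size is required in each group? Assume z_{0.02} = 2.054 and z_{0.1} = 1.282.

n = 36 per group

Cohen's d = |M₁ − M₂| / SD_pooled = |40.4 − 56.9| / 20.8 = 16.5 / 20.8 = 0.793.
For two independent groups with equal n: n = 2·((z_{α} + z_β) / d)².
z_{α} + z_β = 2.054 + 1.282 = 3.336.
n = 2 × (3.336 / 0.793)² = 2 × 4.207² = 2 × 17.70 = 35.4.
Round up to the next whole participant.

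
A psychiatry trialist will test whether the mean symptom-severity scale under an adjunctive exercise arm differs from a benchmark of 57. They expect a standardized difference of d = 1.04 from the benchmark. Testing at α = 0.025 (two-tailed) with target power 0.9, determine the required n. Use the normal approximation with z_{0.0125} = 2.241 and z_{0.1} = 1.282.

n = 12

For a one-sample test: n = ((z_{α/2} + z_β) / d)².
z_{α/2} + z_β = 2.241 + 1.282 = 3.523.
n = (3.523 / 1.04)² = 3.388² = 11.48.
Round up.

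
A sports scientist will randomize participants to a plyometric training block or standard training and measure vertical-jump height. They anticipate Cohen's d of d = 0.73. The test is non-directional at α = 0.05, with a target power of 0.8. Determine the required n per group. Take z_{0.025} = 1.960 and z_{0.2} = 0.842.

n = 30 per group

For two independent groups with equal n: n = 2·((z_{α/2} + z_β) / d)².
z_{α/2} + z_β = 1.960 + 0.842 = 2.802.
n = 2 × (2.802 / 0.73)² = 2 × 3.838² = 2 × 14.73 = 29.5.
Round up to the next whole participant.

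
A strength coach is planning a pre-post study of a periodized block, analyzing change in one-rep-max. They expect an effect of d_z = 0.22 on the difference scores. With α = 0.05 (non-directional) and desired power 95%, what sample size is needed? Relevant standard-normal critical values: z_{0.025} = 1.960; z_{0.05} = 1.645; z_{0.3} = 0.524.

n = 269 pairs

For a paired (one-sample on differences) test: n = ((z_{α/2} + z_β) / d)².
z_{α/2} + z_β = 1.960 + 1.645 = 3.605.
n = (3.605 / 0.22)² = 16.386² = 268.51.
Round up.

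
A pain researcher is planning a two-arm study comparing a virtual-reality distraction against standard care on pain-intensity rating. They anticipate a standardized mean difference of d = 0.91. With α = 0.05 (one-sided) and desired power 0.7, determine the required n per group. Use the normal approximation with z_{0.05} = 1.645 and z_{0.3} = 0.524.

n = 12 per group

For two independent groups with equal n: n = 2·((z_{α} + z_β) / d)².
z_{α} + z_β = 1.645 + 0.524 = 2.169.
n = 2 × (2.169 / 0.91)² = 2 × 2.384² = 2 × 5.68 = 11.4.
Round up to the next whole participant.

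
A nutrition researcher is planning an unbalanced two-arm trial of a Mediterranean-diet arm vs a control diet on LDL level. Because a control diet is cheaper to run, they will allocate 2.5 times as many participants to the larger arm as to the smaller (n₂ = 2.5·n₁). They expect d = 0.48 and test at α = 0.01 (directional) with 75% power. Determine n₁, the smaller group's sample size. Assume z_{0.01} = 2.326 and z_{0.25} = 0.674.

With allocation ratio k = n₂/n₁ = 2.5, Var(x̄₁−x̄₂) = σ²(1/n₁ + 1/(k·n₁)) = σ²·(k+1)/(k·n₁).
So n₁ = (1 + 1/k)·((z_{α} + z_β)/d)² = 1.400 × (3.000/0.48)².
n₁ = 1.400 × 39.06 = 54.7.
Round up: n₁ = 55, giving n₂ = ⌈2.5 × 55⌉ = ⌈137.5⌉ = 138.

n₁ = 55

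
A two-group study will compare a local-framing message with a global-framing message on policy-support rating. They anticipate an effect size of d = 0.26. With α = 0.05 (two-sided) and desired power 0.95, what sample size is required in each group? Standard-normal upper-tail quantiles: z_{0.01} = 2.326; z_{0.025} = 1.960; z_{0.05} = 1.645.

n = 385 per group

For two independent groups with equal n: n = 2·((z_{α/2} + z_β) / d)².
z_{α/2} + z_β = 1.960 + 1.645 = 3.605.
n = 2 × (3.605 / 0.26)² = 2 × 13.865² = 2 × 192.25 = 384.5.
Round up to the next whole participant.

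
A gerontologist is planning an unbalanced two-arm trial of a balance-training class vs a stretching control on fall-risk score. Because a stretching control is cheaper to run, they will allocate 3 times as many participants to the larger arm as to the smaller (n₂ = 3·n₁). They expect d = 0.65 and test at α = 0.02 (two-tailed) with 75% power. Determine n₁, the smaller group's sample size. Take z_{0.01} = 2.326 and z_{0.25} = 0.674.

n₁ = 29

With allocation ratio k = n₂/n₁ = 3, Var(x̄₁−x̄₂) = σ²(1/n₁ + 1/(k·n₁)) = σ²·(k+1)/(k·n₁).
So n₁ = (1 + 1/k)·((z_{α/2} + z_β)/d)² = 1.333 × (3.000/0.65)².
n₁ = 1.333 × 21.30 = 28.4.
Round up: n₁ = 29, giving n₂ = 3 × 29 = 87.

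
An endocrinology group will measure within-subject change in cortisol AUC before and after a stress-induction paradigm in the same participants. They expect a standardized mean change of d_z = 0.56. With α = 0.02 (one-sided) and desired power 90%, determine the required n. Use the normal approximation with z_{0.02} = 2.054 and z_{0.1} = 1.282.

For a paired (one-sample on differences) test: n = ((z_{α} + z_β) / d)².
z_{α} + z_β = 2.054 + 1.282 = 3.336.
n = (3.336 / 0.56)² = 5.957² = 35.49.
Round up.

n = 36 pairs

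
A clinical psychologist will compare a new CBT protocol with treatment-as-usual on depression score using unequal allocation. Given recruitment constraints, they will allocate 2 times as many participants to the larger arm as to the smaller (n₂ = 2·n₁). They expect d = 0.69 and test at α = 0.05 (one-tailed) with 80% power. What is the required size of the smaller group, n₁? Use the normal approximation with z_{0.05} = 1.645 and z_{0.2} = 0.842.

With allocation ratio k = n₂/n₁ = 2, Var(x̄₁−x̄₂) = σ²(1/n₁ + 1/(k·n₁)) = σ²·(k+1)/(k·n₁).
So n₁ = (1 + 1/k)·((z_{α} + z_β)/d)² = 1.500 × (2.487/0.69)².
n₁ = 1.500 × 12.99 = 19.5.
Round up: n₁ = 20, giving n₂ = 2 × 20 = 40.

n₁ = 20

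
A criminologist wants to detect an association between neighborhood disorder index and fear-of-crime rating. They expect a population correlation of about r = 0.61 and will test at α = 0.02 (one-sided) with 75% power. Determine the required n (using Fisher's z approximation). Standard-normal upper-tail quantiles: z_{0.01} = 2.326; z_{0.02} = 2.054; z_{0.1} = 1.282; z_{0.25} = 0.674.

n = 18

Fisher's z: C = ½·ln((1+r)/(1−r)) = ½·ln(4.1282) = 0.7089.
n = ((z_{α} + z_β)/C)² + 3.
(2.054 + 0.674) / 0.7089 = 2.728 / 0.7089 = 3.848.
n = 3.848² + 3 = 14.81 + 3 = 17.8.
Round up.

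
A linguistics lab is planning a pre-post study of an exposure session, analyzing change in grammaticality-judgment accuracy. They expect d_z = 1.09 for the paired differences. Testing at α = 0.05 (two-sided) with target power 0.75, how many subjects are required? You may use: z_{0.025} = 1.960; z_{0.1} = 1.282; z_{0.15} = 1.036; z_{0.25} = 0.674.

n = 6 pairs

For a paired (one-sample on differences) test: n = ((z_{α/2} + z_β) / d)².
z_{α/2} + z_β = 1.960 + 0.674 = 2.634.
n = (2.634 / 1.09)² = 2.417² = 5.84.
Round up.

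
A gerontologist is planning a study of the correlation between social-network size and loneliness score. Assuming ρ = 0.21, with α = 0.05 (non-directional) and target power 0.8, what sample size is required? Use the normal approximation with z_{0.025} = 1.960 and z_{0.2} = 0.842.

n = 176

Fisher's z: C = ½·ln((1+r)/(1−r)) = ½·ln(1.5316) = 0.2132.
n = ((z_{α/2} + z_β)/C)² + 3.
(1.960 + 0.842) / 0.2132 = 2.802 / 0.2132 = 13.143.
n = 13.143² + 3 = 172.73 + 3 = 175.7.
Round up.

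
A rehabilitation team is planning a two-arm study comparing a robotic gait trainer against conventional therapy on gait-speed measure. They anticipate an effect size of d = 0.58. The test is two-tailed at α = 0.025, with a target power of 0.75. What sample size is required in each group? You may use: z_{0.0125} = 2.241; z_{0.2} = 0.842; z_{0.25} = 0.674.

For two independent groups with equal n: n = 2·((z_{α/2} + z_β) / d)².
z_{α/2} + z_β = 2.241 + 0.674 = 2.915.
n = 2 × (2.915 / 0.58)² = 2 × 5.026² = 2 × 25.26 = 50.5.
Round up to the next whole participant.

n = 51 per group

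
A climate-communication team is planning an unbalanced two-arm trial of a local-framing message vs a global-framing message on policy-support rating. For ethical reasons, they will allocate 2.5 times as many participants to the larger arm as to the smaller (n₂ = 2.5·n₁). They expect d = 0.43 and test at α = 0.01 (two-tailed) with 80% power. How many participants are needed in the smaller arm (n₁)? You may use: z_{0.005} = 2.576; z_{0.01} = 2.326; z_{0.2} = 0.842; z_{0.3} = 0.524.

With allocation ratio k = n₂/n₁ = 2.5, Var(x̄₁−x̄₂) = σ²(1/n₁ + 1/(k·n₁)) = σ²·(k+1)/(k·n₁).
So n₁ = (1 + 1/k)·((z_{α/2} + z_β)/d)² = 1.400 × (3.418/0.43)².
n₁ = 1.400 × 63.18 = 88.5.
Round up: n₁ = 89, giving n₂ = ⌈2.5 × 89⌉ = ⌈222.5⌉ = 223.

n₁ = 89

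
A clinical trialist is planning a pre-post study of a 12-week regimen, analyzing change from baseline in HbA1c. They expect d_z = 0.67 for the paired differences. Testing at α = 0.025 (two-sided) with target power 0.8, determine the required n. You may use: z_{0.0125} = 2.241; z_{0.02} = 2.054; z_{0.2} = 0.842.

n = 22 pairs

For a paired (one-sample on differences) test: n = ((z_{α/2} + z_β) / d)².
z_{α/2} + z_β = 2.241 + 0.842 = 3.083.
n = (3.083 / 0.67)² = 4.601² = 21.17.
Round up.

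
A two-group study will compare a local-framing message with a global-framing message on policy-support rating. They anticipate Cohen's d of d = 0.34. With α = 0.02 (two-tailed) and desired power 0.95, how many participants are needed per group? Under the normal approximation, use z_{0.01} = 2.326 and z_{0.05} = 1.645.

n = 273 per group

For two independent groups with equal n: n = 2·((z_{α/2} + z_β) / d)².
z_{α/2} + z_β = 2.326 + 1.645 = 3.971.
n = 2 × (3.971 / 0.34)² = 2 × 11.679² = 2 × 136.41 = 272.8.
Round up to the next whole participant.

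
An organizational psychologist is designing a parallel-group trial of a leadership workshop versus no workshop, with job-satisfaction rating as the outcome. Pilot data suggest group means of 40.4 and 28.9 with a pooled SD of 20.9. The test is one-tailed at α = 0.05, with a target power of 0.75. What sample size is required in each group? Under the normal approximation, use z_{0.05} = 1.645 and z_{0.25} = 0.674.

n = 36 per group

Cohen's d = |M₁ − M₂| / SD_pooled = |40.4 − 28.9| / 20.9 = 11.5 / 20.9 = 0.550.
For two independent groups with equal n: n = 2·((z_{α} + z_β) / d)².
z_{α} + z_β = 1.645 + 0.674 = 2.319.
n = 2 × (2.319 / 0.550)² = 2 × 4.216² = 2 × 17.78 = 35.6.
Round up to the next whole participant.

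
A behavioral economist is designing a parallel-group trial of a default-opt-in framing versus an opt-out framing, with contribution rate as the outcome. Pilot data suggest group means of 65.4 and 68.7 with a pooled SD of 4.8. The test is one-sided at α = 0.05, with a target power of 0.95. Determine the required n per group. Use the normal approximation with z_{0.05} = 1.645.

n = 46 per group

Cohen's d = |M₁ − M₂| / SD_pooled = |65.4 − 68.7| / 4.8 = 3.3 / 4.8 = 0.687.
For two independent groups with equal n: n = 2·((z_{α} + z_β) / d)².
z_{α} + z_β = 1.645 + 1.645 = 3.290.
n = 2 × (3.290 / 0.687)² = 2 × 4.789² = 2 × 22.93 = 45.9.
Round up to the next whole participant.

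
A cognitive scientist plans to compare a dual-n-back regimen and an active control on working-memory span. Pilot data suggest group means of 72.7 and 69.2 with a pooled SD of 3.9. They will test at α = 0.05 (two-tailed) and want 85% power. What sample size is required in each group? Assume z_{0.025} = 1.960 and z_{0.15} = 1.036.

Cohen's d = |M₁ − M₂| / SD_pooled = |72.7 − 69.2| / 3.9 = 3.5 / 3.9 = 0.897.
For two independent groups with equal n: n = 2·((z_{α/2} + z_β) / d)².
z_{α/2} + z_β = 1.960 + 1.036 = 2.996.
n = 2 × (2.996 / 0.897)² = 2 × 3.340² = 2 × 11.16 = 22.3.
Round up to the next whole participant.

n = 23 per group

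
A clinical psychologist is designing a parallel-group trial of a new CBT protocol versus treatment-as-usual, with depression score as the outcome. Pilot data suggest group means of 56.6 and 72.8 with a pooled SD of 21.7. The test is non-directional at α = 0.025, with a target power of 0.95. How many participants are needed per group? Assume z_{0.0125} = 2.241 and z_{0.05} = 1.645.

n = 55 per group

Cohen's d = |M₁ − M₂| / SD_pooled = |56.6 − 72.8| / 21.7 = 16.2 / 21.7 = 0.747.
For two independent groups with equal n: n = 2·((z_{α/2} + z_β) / d)².
z_{α/2} + z_β = 2.241 + 1.645 = 3.886.
n = 2 × (3.886 / 0.747)² = 2 × 5.202² = 2 × 27.06 = 54.1.
Round up to the next whole participant.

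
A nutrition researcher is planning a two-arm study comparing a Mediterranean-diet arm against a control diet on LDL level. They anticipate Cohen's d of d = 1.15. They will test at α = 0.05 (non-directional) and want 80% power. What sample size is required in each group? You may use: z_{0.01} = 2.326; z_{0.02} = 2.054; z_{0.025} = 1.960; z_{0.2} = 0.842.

n = 12 per group

For two independent groups with equal n: n = 2·((z_{α/2} + z_β) / d)².
z_{α/2} + z_β = 1.960 + 0.842 = 2.802.
n = 2 × (2.802 / 1.15)² = 2 × 2.437² = 2 × 5.94 = 11.9.
Round up to the next whole participant.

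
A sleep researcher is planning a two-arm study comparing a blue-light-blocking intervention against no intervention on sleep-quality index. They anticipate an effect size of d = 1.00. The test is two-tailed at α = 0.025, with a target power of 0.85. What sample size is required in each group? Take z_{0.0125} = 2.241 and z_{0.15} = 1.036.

For two independent groups with equal n: n = 2·((z_{α/2} + z_β) / d)².
z_{α/2} + z_β = 2.241 + 1.036 = 3.277.
n = 2 × (3.277 / 1.00)² = 2 × 3.277² = 2 × 10.74 = 21.5.
Round up to the next whole participant.

n = 22 per group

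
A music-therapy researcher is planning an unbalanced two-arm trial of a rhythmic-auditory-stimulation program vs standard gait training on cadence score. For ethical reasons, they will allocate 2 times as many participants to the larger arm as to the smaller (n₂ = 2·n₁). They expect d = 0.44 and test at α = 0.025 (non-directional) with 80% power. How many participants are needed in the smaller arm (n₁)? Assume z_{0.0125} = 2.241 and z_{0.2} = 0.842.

With allocation ratio k = n₂/n₁ = 2, Var(x̄₁−x̄₂) = σ²(1/n₁ + 1/(k·n₁)) = σ²·(k+1)/(k·n₁).
So n₁ = (1 + 1/k)·((z_{α/2} + z_β)/d)² = 1.500 × (3.083/0.44)².
n₁ = 1.500 × 49.10 = 73.6.
Round up: n₁ = 74, giving n₂ = 2 × 74 = 148.

n₁ = 74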